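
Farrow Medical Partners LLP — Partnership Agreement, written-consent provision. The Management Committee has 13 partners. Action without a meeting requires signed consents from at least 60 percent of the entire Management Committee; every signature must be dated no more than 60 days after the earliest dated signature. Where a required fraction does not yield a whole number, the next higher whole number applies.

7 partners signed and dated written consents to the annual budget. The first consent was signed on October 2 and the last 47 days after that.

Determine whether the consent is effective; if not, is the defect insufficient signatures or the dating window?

Signatures required: at least 60 percent of 13 — 3/5 of 13 = 7.80, rounded up to 8, so 8 needed; 7 signed. Insufficient.
Dating window: the latest signature is 47 days after the earliest; the limit is 60 days. Within the window.

Not effective — insufficient signatures.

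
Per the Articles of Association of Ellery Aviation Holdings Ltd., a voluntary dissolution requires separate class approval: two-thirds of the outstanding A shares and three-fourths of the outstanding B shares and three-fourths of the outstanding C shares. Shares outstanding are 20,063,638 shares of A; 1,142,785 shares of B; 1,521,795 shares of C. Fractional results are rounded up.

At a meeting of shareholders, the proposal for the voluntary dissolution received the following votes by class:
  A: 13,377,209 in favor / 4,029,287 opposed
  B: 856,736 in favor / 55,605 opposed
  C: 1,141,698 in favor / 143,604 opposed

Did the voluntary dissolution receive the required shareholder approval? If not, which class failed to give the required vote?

Not approved — the B shares did not give the required vote.

A: 2/3 of 20063638 = 13375758.67, rounded up to 13375759; 13,375,759 required, 13,377,209 in favor — approved.
B: 3/4 of 1142785 = 857088.75, rounded up to 857089; 857,089 required, 856,736 in favor — not approved.
C: 3/4 of 1521795 = 1141346.25, rounded up to 1141347; 1,141,347 required, 1,141,698 in favor — approved.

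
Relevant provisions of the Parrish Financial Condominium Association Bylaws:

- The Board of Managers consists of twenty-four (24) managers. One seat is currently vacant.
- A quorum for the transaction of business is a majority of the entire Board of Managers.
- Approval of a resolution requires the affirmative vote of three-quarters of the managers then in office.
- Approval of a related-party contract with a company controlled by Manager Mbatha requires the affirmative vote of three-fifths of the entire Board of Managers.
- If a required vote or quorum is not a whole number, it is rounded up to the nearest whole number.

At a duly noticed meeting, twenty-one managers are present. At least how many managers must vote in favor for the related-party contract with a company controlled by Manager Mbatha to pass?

15

The related-party contract with a company controlled by Manager Mbatha requires three-fifths of the entire Board of Managers (24).
3/5 of 24 = 14.40, rounded up to 15.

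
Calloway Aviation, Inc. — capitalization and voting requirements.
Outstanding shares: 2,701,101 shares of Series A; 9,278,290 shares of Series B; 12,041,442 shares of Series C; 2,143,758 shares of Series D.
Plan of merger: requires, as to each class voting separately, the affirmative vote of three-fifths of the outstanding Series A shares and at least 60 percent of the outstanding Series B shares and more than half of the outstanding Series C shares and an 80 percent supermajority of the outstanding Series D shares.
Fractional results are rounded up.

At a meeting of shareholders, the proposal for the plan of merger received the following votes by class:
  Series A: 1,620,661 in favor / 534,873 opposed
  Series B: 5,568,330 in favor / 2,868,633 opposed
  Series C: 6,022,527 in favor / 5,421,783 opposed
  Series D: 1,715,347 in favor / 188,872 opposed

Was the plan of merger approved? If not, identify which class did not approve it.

Approved — every class gave the required vote.

Series A: 3/5 of 2701101 = 1620660.60, rounded up to 1620661; 1,620,661 required, 1,620,661 in favor — approved.
Series B: 3/5 of 9278290 = 5566974; 5,566,974 required, 5,568,330 in favor — approved.
Series C: a majority of 12041442 is 6020722; 6,020,722 required, 6,022,527 in favor — approved.
Series D: 4/5 of 2143758 = 1715006.40, rounded up to 1715007; 1,715,007 required, 1,715,347 in favor — approved.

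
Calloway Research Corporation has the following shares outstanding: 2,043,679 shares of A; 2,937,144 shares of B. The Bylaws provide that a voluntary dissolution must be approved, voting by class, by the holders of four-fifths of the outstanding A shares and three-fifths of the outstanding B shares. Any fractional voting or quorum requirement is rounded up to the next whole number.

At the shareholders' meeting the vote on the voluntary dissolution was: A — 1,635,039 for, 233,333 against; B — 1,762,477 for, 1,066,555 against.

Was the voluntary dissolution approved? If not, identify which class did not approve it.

Approved — every class gave the required vote.

A: 4/5 of 2043679 = 1634943.20, rounded up to 1634944; 1,634,944 required, 1,635,039 in favor — approved.
B: 3/5 of 2937144 = 1762286.40, rounded up to 1762287; 1,762,287 required, 1,762,477 in favor — approved.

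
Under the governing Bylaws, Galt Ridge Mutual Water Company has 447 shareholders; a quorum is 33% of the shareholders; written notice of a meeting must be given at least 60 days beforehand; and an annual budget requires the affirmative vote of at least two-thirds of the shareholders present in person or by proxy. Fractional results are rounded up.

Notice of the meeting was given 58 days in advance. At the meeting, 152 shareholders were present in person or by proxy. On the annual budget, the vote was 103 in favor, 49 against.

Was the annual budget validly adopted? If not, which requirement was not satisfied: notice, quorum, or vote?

Notice: 58 days given; 60 required. Not satisfied.
Quorum: 33% of 447 = 147.51, rounded up to 148; 152 present. Satisfied.
Vote: requires two-thirds of those present (152); 2/3 of 152 = 101.33, rounded up to 102, so 102 needed; 103 in favor. Satisfied.

Invalid — notice requirement not satisfied.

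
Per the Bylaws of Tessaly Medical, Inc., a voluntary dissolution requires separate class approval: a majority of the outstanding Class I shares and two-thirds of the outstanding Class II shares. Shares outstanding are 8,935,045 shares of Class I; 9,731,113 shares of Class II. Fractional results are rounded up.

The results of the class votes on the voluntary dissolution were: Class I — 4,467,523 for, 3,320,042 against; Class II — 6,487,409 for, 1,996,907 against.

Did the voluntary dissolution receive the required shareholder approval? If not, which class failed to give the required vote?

Approved — every class gave the required vote.

Class I: a majority of 8935045 is 4467523; 4,467,523 required, 4,467,523 in favor — approved.
Class II: 2/3 of 9731113 = 6487408.67, rounded up to 6487409; 6,487,409 required, 6,487,409 in favor — approved.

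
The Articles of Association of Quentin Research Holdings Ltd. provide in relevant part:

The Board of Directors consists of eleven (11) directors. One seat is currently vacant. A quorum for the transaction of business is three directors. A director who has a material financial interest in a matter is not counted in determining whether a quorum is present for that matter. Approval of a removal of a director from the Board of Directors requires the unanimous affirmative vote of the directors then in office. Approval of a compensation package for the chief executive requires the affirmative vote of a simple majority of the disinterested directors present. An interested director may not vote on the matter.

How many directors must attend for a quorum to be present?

The quorum is fixed at 3.

3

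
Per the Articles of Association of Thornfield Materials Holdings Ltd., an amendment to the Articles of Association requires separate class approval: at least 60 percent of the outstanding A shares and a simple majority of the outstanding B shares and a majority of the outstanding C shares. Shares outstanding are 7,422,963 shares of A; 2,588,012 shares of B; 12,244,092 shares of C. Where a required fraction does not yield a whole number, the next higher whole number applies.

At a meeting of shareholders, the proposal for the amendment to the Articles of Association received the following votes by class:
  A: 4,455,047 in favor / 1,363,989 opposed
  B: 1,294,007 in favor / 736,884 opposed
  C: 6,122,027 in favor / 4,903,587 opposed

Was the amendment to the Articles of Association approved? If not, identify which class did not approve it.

A: 3/5 of 7422963 = 4453777.80, rounded up to 4453778; 4,453,778 required, 4,455,047 in favor — approved.
B: a majority of 2588012 is 1294007; 1,294,007 required, 1,294,007 in favor — approved.
C: a majority of 12244092 is 6122047; 6,122,047 required, 6,122,027 in favor — not approved.

Not approved — the C shares did not give the required vote.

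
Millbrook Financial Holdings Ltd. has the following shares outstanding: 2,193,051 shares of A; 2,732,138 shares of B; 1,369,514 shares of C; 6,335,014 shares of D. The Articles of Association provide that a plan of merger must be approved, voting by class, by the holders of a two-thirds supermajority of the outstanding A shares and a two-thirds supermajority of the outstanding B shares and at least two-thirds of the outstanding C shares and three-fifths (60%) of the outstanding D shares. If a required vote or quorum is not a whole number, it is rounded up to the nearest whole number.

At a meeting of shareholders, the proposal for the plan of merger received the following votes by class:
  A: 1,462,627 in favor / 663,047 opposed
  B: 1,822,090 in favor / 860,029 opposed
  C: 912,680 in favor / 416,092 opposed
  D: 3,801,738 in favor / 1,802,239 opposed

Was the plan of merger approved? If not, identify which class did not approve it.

A: 2/3 of 2193051 = 1462034; 1,462,034 required, 1,462,627 in favor — approved.
B: 2/3 of 2732138 = 1821425.33, rounded up to 1821426; 1,821,426 required, 1,822,090 in favor — approved.
C: 2/3 of 1369514 = 913009.33, rounded up to 913010; 913,010 required, 912,680 in favor — not approved.
D: 3/5 of 6335014 = 3801008.40, rounded up to 3801009; 3,801,009 required, 3,801,738 in favor — approved.

Not approved — the C shares did not give the required vote.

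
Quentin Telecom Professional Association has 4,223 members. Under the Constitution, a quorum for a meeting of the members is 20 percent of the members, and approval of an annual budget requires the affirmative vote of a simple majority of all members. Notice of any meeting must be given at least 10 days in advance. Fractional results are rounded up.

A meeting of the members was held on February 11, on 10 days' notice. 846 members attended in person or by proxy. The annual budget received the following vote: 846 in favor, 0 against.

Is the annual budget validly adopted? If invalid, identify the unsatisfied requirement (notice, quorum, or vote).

Notice: 10 days given; 10 required. Satisfied.
Quorum: 20% of 4,223 = 844.60, rounded up to 845; 846 present. Satisfied.
Vote: requires a majority of all members (4,223); a majority of 4223 is 2112, so 2,112 needed; 846 in favor. Not satisfied.

Invalid — vote requirement not satisfied.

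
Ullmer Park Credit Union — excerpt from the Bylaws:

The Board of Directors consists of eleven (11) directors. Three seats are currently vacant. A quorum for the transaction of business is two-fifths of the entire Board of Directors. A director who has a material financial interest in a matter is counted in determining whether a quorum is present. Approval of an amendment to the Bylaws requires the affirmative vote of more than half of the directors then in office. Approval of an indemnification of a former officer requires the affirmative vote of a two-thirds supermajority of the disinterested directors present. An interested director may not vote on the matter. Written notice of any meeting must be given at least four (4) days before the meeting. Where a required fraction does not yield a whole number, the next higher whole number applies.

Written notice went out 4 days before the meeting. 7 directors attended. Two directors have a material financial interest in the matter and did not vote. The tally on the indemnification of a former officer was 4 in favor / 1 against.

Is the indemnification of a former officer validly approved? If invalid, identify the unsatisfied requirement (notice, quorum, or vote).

Notice: 4 days given; 4 required (4 ≥ 4). Satisfied.
Quorum: 7 present (interested directors count toward quorum); quorum is 5. Satisfied.
Vote: the indemnification of a former officer requires two-thirds of the disinterested directors present (7 − 2 = 5). 2/3 of 5 = 3.33, rounded up to 4, so 4 affirmative votes are needed; 4 voted in favor. Satisfied.

Valid — all requirements satisfied.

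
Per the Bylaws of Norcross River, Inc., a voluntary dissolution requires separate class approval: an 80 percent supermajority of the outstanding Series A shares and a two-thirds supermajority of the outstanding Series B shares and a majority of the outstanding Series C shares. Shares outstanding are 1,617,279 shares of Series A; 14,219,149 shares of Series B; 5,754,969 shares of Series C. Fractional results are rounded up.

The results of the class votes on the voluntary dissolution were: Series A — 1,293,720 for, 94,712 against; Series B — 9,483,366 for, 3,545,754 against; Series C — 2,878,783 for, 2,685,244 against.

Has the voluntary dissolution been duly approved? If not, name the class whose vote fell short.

Not approved — the Series A shares did not give the required vote.

Series A: 4/5 of 1617279 = 1293823.20, rounded up to 1293824; 1,293,824 required, 1,293,720 in favor — not approved.
Series B: 2/3 of 14219149 = 9479432.67, rounded up to 9479433; 9,479,433 required, 9,483,366 in favor — approved.
Series C: a majority of 5754969 is 2877485; 2,877,485 required, 2,878,783 in favor — approved.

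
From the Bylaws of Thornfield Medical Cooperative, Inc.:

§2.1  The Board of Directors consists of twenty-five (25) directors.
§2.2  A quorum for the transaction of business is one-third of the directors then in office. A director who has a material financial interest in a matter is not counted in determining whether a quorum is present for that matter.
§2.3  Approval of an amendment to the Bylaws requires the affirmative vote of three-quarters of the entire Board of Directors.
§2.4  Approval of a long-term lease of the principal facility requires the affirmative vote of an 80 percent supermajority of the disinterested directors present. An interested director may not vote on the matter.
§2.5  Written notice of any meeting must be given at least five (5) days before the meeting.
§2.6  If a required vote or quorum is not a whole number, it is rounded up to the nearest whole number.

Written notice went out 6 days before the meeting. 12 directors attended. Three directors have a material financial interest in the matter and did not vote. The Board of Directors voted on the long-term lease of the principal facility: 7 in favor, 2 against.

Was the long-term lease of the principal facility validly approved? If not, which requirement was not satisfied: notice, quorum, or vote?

Notice: 6 days given; 5 required (6 ≥ 5). Satisfied.
Quorum: 12 present, but the 3 interested directors do not count, leaving 9. Quorum is 9. Satisfied.
Vote: the long-term lease of the principal facility requires four-fifths of the disinterested directors present (12 − 3 = 9). 4/5 of 9 = 7.20, rounded up to 8, so 8 affirmative votes are needed; 7 voted in favor. Not satisfied.

Invalid — vote requirement not satisfied.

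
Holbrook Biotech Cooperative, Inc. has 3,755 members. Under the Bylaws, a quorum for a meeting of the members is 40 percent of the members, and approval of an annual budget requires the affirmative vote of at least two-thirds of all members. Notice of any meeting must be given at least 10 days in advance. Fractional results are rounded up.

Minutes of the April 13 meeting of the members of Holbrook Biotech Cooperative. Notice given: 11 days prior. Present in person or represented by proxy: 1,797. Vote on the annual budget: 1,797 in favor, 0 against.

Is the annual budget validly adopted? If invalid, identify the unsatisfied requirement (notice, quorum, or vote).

Notice: 11 days given; 10 required. Satisfied.
Quorum: 40% of 3,755 = 1,502; 1,797 present. Satisfied.
Vote: requires two-thirds of all members (3,755); 2/3 of 3755 = 2503.33, rounded up to 2504, so 2,504 needed; 1,797 in favor. Not satisfied.

Invalid — vote requirement not satisfied.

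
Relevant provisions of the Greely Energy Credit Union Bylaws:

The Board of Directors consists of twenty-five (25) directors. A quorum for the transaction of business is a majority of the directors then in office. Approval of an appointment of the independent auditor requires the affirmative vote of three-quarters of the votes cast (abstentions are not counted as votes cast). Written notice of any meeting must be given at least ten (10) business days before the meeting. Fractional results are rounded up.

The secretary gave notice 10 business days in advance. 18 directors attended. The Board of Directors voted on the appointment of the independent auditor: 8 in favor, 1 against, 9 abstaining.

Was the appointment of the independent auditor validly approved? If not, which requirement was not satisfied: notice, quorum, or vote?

Notice: 10 business days given; 10 required (10 ≥ 10). Satisfied.
Quorum: 18 present; quorum is 13. Satisfied.
Vote: the appointment of the independent auditor requires three-fourths of the votes cast (18 present − 9 abstaining = 9). 3/4 of 9 = 6.75, rounded up to 7, so 7 affirmative votes are needed; 8 voted in favor. Satisfied.

Valid — all requirements satisfied.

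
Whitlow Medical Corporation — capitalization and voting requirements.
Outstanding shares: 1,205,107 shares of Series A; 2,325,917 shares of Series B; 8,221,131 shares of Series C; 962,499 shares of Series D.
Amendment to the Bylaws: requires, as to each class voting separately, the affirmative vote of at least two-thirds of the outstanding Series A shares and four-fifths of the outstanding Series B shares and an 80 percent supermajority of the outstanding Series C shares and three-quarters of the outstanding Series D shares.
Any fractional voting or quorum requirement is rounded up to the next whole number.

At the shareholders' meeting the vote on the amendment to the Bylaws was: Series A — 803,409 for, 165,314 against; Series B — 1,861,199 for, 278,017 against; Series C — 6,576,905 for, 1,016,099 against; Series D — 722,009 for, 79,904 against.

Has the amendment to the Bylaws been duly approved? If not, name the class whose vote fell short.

Approved — every class gave the required vote.

Series A: 2/3 of 1205107 = 803404.67, rounded up to 803405; 803,405 required, 803,409 in favor — approved.
Series B: 4/5 of 2325917 = 1860733.60, rounded up to 1860734; 1,860,734 required, 1,861,199 in favor — approved.
Series C: 4/5 of 8221131 = 6576904.80, rounded up to 6576905; 6,576,905 required, 6,576,905 in favor — approved.
Series D: 3/4 of 962499 = 721874.25, rounded up to 721875; 721,875 required, 722,009 in favor — approved.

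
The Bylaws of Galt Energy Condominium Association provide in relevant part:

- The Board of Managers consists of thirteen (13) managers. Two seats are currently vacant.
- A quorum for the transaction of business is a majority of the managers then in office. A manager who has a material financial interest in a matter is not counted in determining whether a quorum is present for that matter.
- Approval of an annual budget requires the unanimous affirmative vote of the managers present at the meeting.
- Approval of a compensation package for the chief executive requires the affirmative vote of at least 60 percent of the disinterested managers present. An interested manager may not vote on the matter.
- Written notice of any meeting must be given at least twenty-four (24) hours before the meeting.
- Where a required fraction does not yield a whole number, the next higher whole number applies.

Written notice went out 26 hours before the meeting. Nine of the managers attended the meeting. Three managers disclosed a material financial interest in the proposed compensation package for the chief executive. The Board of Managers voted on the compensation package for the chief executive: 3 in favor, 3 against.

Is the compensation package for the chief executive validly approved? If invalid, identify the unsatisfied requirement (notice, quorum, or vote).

Notice: 26 hours given; 24 required (26 ≥ 24). Satisfied.
Quorum: 9 present, but the 3 interested managers do not count, leaving 6. Quorum is 6. Satisfied.
Vote: the compensation package for the chief executive requires three-fifths of the disinterested managers present (9 − 3 = 6). 3/5 of 6 = 3.60, rounded up to 4, so 4 affirmative votes are needed; 3 voted in favor. Not satisfied.

Invalid — vote requirement not satisfied.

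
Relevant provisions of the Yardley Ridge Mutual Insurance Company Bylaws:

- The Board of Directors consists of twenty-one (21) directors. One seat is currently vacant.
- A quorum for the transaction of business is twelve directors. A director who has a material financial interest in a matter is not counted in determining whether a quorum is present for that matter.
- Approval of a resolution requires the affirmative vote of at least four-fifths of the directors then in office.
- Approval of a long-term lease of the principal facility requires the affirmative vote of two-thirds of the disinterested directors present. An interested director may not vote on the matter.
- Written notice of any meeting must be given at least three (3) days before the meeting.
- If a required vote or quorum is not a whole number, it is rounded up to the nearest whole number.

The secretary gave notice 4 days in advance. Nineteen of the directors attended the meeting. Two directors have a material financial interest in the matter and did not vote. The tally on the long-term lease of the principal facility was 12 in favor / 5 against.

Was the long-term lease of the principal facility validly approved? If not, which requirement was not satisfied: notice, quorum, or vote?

Valid — all requirements satisfied.

Notice: 4 days given; 3 required (4 ≥ 3). Satisfied.
Quorum: 19 present, but the 2 interested directors do not count, leaving 17. Quorum is 12. Satisfied.
Vote: the long-term lease of the principal facility requires two-thirds of the disinterested directors present (19 − 2 = 17). 2/3 of 17 = 11.33, rounded up to 12, so 12 affirmative votes are needed; 12 voted in favor. Satisfied.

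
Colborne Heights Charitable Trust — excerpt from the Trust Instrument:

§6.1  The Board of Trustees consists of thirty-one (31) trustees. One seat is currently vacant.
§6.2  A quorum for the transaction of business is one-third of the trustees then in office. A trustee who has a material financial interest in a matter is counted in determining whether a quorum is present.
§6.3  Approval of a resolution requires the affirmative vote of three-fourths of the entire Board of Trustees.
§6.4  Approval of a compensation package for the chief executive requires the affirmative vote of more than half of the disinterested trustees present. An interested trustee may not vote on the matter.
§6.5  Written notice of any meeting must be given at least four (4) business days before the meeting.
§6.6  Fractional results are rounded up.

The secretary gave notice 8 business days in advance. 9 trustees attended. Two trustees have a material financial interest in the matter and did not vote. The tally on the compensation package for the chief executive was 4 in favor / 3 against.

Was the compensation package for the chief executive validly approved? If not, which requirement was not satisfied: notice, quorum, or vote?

Invalid — quorum requirement not satisfied.

Notice: 8 business days given; 4 required (8 ≥ 4). Satisfied.
Quorum: 9 present (interested trustees count toward quorum); quorum is 10. Not satisfied.
Vote: the compensation package for the chief executive requires a majority of the disinterested trustees present (9 − 2 = 7). A majority of 7 is 4, so 4 affirmative votes are needed; 4 voted in favor. Satisfied. (Moot — without a quorum no business can be validly transacted.)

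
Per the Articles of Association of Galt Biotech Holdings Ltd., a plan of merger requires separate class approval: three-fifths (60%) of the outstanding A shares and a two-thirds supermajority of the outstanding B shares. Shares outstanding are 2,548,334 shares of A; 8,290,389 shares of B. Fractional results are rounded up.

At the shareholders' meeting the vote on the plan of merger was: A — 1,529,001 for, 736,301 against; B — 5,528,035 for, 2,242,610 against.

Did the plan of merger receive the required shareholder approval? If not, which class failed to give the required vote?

A: 3/5 of 2548334 = 1529000.40, rounded up to 1529001; 1,529,001 required, 1,529,001 in favor — approved.
B: 2/3 of 8290389 = 5526926; 5,526,926 required, 5,528,035 in favor — approved.

Approved — every class gave the required vote.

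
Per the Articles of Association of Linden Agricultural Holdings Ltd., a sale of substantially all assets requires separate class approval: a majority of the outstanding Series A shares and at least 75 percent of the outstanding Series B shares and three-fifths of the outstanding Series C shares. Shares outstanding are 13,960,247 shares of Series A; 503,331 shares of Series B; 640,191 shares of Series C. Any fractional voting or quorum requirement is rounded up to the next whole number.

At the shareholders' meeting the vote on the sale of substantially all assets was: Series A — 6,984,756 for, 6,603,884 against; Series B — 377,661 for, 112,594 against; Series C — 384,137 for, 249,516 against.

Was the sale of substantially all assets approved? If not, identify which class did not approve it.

Approved — every class gave the required vote.

Series A: a majority of 13960247 is 6980124; 6,980,124 required, 6,984,756 in favor — approved.
Series B: 3/4 of 503331 = 377498.25, rounded up to 377499; 377,499 required, 377,661 in favor — approved.
Series C: 3/5 of 640191 = 384114.60, rounded up to 384115; 384,115 required, 384,137 in favor — approved.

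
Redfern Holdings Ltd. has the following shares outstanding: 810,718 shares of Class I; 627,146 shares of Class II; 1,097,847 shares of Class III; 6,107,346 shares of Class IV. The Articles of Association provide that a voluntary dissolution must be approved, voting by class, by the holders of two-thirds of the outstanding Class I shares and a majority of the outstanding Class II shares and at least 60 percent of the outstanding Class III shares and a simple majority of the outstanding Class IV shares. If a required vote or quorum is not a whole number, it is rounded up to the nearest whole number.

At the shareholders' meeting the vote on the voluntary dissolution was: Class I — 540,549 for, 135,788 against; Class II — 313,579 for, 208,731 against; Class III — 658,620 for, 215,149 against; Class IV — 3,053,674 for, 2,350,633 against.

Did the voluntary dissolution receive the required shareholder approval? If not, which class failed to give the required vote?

Not approved — the Class III shares did not give the required vote.

Class I: 2/3 of 810718 = 540478.67, rounded up to 540479; 540,479 required, 540,549 in favor — approved.
Class II: a majority of 627146 is 313574; 313,574 required, 313,579 in favor — approved.
Class III: 3/5 of 1097847 = 658708.20, rounded up to 658709; 658,709 required, 658,620 in favor — not approved.
Class IV: a majority of 6107346 is 3053674; 3,053,674 required, 3,053,674 in favor — approved.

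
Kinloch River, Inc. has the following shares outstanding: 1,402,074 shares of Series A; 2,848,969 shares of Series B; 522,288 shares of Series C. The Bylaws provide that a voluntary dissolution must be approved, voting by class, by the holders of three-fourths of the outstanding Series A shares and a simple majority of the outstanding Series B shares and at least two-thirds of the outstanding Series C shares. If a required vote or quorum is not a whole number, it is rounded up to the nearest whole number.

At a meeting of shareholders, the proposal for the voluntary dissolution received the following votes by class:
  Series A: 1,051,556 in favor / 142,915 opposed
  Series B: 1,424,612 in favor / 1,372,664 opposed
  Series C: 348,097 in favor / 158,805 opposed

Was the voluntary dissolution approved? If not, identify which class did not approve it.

Not approved — the Series C shares did not give the required vote.

Series A: 3/4 of 1402074 = 1051555.50, rounded up to 1051556; 1,051,556 required, 1,051,556 in favor — approved.
Series B: a majority of 2848969 is 1424485; 1,424,485 required, 1,424,612 in favor — approved.
Series C: 2/3 of 522288 = 348192; 348,192 required, 348,097 in favor — not approved.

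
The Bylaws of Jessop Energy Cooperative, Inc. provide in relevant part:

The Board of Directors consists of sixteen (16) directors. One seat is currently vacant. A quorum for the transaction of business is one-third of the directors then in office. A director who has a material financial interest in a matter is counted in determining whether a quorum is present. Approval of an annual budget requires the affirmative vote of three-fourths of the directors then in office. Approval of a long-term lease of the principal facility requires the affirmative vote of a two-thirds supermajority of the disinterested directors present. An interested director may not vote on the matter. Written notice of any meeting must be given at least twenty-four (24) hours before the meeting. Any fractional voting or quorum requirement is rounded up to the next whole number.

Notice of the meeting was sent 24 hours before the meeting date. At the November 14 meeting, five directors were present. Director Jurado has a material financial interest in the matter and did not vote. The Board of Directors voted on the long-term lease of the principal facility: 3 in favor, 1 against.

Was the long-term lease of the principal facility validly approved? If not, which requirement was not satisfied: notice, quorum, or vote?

Valid — all requirements satisfied.

Notice: 24 hours given; 24 required (24 ≥ 24). Satisfied.
Quorum: 5 present (interested directors count toward quorum); quorum is 5. Satisfied.
Vote: the long-term lease of the principal facility requires two-thirds of the disinterested directors present (5 − 1 = 4). 2/3 of 4 = 2.67, rounded up to 3, so 3 affirmative votes are needed; 3 voted in favor. Satisfied.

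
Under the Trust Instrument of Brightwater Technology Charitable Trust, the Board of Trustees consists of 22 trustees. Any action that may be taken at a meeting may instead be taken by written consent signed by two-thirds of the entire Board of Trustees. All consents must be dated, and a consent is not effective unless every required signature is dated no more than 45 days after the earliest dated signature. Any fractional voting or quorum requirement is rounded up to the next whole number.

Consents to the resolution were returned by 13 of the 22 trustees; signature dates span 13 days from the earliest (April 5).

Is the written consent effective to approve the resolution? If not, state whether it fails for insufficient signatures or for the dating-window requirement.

Not effective — insufficient signatures.

Signatures required: two-thirds of 22 — 2/3 of 22 = 14.67, rounded up to 15, so 15 needed; 13 signed. Insufficient.
Dating window: the latest signature is 13 days after the earliest; the limit is 45 days. Within the window.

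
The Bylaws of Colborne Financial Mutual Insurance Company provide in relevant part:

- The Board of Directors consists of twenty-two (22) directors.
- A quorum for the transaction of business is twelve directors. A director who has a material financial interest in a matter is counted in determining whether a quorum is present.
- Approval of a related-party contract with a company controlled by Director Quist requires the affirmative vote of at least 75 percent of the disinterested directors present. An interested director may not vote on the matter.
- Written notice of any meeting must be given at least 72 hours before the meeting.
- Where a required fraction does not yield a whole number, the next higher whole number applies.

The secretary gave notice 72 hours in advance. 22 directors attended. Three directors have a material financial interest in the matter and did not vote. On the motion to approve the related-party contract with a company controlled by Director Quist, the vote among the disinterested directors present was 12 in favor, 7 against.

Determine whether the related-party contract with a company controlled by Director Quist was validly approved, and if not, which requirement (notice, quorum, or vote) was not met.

Invalid — vote requirement not satisfied.

Notice: 72 hours given; 72 required (72 ≥ 72). Satisfied.
Quorum: 22 present (interested directors count toward quorum); quorum is 12. Satisfied.
Vote: the related-party contract with a company controlled by Director Quist requires three-fourths of the disinterested directors present (22 − 3 = 19). 3/4 of 19 = 14.25, rounded up to 15, so 15 affirmative votes are needed; 12 voted in favor. Not satisfied.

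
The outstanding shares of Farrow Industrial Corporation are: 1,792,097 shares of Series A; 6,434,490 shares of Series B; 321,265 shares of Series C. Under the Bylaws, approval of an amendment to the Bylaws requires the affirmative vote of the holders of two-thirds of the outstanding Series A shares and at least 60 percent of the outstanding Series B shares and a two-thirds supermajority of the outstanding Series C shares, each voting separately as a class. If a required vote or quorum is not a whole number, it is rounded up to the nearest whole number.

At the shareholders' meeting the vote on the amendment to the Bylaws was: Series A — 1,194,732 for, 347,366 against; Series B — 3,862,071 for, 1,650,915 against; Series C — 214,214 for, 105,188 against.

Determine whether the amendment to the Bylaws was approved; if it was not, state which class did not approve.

Approved — every class gave the required vote.

Series A: 2/3 of 1792097 = 1194731.33, rounded up to 1194732; 1,194,732 required, 1,194,732 in favor — approved.
Series B: 3/5 of 6434490 = 3860694; 3,860,694 required, 3,862,071 in favor — approved.
Series C: 2/3 of 321265 = 214176.67, rounded up to 214177; 214,177 required, 214,214 in favor — approved.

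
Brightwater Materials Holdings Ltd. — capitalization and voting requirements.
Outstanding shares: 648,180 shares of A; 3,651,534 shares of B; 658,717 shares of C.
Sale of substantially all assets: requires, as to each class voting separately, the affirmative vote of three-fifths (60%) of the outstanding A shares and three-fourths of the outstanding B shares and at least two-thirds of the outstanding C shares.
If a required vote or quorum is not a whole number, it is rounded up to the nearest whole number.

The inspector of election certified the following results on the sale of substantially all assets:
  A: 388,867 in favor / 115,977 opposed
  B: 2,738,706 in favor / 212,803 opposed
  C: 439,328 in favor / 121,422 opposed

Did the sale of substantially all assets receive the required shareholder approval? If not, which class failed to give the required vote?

A: 3/5 of 648180 = 388908; 388,908 required, 388,867 in favor — not approved.
B: 3/4 of 3651534 = 2738650.50, rounded up to 2738651; 2,738,651 required, 2,738,706 in favor — approved.
C: 2/3 of 658717 = 439144.67, rounded up to 439145; 439,145 required, 439,328 in favor — approved.

Not approved — the A shares did not give the required vote.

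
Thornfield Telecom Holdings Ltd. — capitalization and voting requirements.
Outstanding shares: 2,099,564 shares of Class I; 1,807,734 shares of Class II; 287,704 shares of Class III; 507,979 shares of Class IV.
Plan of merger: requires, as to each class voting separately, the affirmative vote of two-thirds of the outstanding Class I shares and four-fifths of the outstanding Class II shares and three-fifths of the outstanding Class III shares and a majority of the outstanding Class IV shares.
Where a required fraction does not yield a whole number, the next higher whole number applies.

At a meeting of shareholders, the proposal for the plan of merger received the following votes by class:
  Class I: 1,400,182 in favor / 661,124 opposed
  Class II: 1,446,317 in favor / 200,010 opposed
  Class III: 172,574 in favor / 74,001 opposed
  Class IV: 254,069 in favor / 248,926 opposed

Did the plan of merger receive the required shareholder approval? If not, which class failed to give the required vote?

Not approved — the Class III shares did not give the required vote.

Class I: 2/3 of 2099564 = 1399709.33, rounded up to 1399710; 1,399,710 required, 1,400,182 in favor — approved.
Class II: 4/5 of 1807734 = 1446187.20, rounded up to 1446188; 1,446,188 required, 1,446,317 in favor — approved.
Class III: 3/5 of 287704 = 172622.40, rounded up to 172623; 172,623 required, 172,574 in favor — not approved.
Class IV: a majority of 507979 is 253990; 253,990 required, 254,069 in favor — approved.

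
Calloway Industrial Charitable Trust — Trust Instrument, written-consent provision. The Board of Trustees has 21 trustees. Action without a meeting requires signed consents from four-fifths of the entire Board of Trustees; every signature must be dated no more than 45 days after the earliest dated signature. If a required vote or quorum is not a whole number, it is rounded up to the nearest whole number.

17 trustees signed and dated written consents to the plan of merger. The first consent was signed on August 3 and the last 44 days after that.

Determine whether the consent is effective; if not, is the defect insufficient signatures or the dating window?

Effective — both the signature and dating-window requirements are satisfied.

Signatures required: four-fifths of 21 — 4/5 of 21 = 16.80, rounded up to 17, so 17 needed; 17 signed. Sufficient.
Dating window: the latest signature is 44 days after the earliest; the limit is 45 days. Within the window.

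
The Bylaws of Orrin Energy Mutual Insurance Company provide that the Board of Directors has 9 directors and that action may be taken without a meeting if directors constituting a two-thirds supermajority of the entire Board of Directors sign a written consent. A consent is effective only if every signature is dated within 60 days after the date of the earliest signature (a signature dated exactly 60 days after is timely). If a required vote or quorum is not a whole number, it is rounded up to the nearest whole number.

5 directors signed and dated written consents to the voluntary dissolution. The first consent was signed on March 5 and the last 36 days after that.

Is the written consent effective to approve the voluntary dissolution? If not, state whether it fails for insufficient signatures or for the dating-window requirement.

Not effective — insufficient signatures.

Signatures required: a two-thirds supermajority of 9 — 2/3 of 9 = 6, so 6 needed; 5 signed. Insufficient.
Dating window: the latest signature is 36 days after the earliest; the limit is 60 days. Within the window.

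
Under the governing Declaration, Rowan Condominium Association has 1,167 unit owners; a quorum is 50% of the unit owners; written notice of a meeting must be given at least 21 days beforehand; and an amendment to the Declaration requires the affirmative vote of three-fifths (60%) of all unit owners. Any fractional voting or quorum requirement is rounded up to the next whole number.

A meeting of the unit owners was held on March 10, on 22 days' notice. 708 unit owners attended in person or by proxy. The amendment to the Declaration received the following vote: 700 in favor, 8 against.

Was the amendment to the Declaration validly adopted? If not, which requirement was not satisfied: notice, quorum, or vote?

Invalid — vote requirement not satisfied.

Notice: 22 days given; 21 required. Satisfied.
Quorum: 50% of 1,167 = 583.50, rounded up to 584; 708 present. Satisfied.
Vote: requires three-fifths of all unit owners (1,167); 3/5 of 1167 = 700.20, rounded up to 701, so 701 needed; 700 in favor. Not satisfied.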